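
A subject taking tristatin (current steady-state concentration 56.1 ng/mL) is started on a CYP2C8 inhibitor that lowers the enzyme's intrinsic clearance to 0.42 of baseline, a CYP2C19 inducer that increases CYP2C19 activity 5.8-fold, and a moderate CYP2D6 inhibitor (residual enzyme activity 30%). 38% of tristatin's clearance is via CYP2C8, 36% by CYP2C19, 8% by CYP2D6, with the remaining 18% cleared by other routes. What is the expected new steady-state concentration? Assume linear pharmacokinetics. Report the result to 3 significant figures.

22.9 ng/mL

The CYP2C8 pathway (38% of clearance) is reduced to 0.42× activity: 0.38 × 0.42 = 0.1596.
The CYP2C19 pathway (36% of clearance) rises to 5.8× activity: 0.36 × 5.8 = 2.088.
The CYP2D6 pathway (8% of clearance) falls to 0.3× activity: 0.08 × 0.3 = 0.024.
The remaining 18% of clearance is unaffected.
CL_new/CL_old = 0.1596 + 2.088 + 0.024 + 0.18 = 2.4516.
Dividing the baseline by the relative clearance: 56.1 / 2.4516 = 22.9 ng/mL.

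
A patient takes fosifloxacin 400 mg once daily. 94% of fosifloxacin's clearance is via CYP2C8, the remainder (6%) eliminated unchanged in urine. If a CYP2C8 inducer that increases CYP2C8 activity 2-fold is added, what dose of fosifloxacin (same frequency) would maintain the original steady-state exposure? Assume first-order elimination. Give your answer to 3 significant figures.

776 mg

The CYP2C8 pathway (94% of clearance) increases to 2× activity: 0.94 × 2 = 1.88.
Non-CYP routes (6%) are unchanged.
CL_new/CL_old = 1.88 + 0.06 = 1.94.
Css,avg = (dose rate)/CL, so holding Css fixed requires dose ∝ CL: 400 × 1.94 = 776 mg.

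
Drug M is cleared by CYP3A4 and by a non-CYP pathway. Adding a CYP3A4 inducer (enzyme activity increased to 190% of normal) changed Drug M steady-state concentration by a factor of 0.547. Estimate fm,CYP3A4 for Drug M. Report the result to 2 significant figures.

CL'/CL = 1 / 0.547 = 1.828
1.9·fm + (1 − fm) = 1.828
fm = (1.828 − 1) / (1.9 − 1) = 0.92

0.92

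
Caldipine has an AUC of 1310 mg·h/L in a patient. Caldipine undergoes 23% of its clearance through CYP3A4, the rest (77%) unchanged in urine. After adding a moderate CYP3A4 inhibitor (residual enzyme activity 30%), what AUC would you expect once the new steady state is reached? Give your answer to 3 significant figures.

1.56 × 10³ mg·h/L

The CYP3A4 pathway (23% of clearance) drops to 0.3× activity: 0.23 × 0.3 = 0.069.
Non-CYP routes (77%) are unchanged.
CL_new/CL_old = 0.069 + 0.77 = 0.839.
AUC ∝ 1/CL, so new value = 1310 / 0.839 = 1.56 × 10³ mg·h/L.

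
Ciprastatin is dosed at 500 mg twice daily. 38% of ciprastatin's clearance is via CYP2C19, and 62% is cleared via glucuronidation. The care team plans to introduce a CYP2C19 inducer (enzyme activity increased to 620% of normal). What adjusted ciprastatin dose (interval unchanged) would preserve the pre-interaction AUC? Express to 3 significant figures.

1.49 × 10³ mg

The CYP2C19 pathway (38% of clearance) rises to 6.2× activity: 0.38 × 6.2 = 2.356.
Non-CYP routes (62%) are unchanged.
New clearance relative to baseline: 2.356 + 0.62 = 2.976.
Exposure is unchanged when dose changes in proportion to clearance. New dose = 500 mg × 2.976 = 1.49 × 10³ mg.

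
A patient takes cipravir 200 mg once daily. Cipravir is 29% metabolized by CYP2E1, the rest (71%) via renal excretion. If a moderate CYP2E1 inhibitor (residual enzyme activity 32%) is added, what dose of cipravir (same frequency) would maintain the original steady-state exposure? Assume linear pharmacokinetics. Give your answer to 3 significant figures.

161 mg

The CYP2E1 pathway (29% of clearance) drops to 0.32× activity: 0.29 × 0.32 = 0.0928.
Non-CYP routes (71%) are unchanged.
CL_new/CL_old = 0.0928 + 0.71 = 0.8028.
Exposure is unchanged when dose changes in proportion to clearance. New dose = 200 mg × 0.8028 = 161 mg.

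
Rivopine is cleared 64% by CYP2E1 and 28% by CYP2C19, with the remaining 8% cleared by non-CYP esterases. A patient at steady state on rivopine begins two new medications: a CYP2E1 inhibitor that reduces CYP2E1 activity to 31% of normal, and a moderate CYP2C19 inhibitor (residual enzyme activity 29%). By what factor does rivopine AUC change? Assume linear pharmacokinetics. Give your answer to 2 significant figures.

2.8

CYP2E1: 0.64 × 0.31 = 0.1984
CYP2C19: 0.28 × 0.29 = 0.0812
Other: 0.08 (unchanged)
New clearance relative to baseline: 0.1984 + 0.0812 + 0.08 = 0.3596.
AUC ∝ 1/CL: fold-change = 1 / 0.3596 = 2.8.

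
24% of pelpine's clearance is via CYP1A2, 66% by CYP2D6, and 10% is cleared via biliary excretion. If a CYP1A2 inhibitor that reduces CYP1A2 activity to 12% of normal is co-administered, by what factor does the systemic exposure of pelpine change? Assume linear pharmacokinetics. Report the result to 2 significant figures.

1.3

CYP1A2: 0.24 × 0.12 = 0.0288
CYP2D6: 0.66 (unchanged)
Other: 0.1 (unchanged)
CL_new/CL_old = 0.0288 + 0.66 + 0.1 = 0.7888.
Since systemic exposure ∝ 1/CL, the ratio is 1 / 0.7888 = 1.3.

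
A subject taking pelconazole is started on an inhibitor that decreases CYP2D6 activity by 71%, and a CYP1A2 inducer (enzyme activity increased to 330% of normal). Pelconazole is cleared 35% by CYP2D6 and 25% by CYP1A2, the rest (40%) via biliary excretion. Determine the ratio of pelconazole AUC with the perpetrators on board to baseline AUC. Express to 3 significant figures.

CYP2D6: 0.35 × 0.29 = 0.1015
CYP1A2: 0.25 × 3.3 = 0.825
Other: 0.4 (unchanged)
CL_new/CL_old = 0.1015 + 0.825 + 0.4 = 1.3265.
Because AUC varies inversely with clearance, the combined effect is 1 / 1.3265 = 0.754.

0.754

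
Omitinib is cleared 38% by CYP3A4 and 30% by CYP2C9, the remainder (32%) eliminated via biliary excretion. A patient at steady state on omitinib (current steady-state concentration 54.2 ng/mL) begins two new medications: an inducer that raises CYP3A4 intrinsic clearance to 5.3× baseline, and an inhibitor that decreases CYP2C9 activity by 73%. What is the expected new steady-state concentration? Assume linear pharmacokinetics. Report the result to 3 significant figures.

The CYP3A4 pathway (38% of clearance) rises to 5.3× activity: 0.38 × 5.3 = 2.014.
The CYP2C9 pathway (30% of clearance) is reduced to 0.27× activity: 0.3 × 0.27 = 0.081.
Non-CYP routes (32%) are unchanged.
New clearance relative to baseline: 2.014 + 0.081 + 0.32 = 2.415.
Steady-state concentration ∝ 1/CL: new value = 54.2 / 2.415 = 22.4 ng/mL.

22.4 ng/mL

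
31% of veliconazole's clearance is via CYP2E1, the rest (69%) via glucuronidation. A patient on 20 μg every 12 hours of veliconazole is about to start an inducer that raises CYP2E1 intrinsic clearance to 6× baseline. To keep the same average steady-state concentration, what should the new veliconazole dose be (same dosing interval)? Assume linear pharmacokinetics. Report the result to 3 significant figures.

51.0 μg

CYP2E1: 0.31 × 6 = 1.86
Other: 0.69 (unchanged)
New clearance relative to baseline: 1.86 + 0.69 = 2.55.
To maintain the same steady-state level, dose must scale with clearance: new dose = 20 × 2.55 = 51.0 μg.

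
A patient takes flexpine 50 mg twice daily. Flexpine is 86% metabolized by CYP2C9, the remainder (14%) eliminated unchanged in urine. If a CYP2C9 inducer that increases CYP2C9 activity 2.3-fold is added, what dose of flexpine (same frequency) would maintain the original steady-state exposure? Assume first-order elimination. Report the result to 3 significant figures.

106 mg

The CYP2C9 pathway (86% of clearance) rises to 2.3× activity: 0.86 × 2.3 = 1.978.
The remaining 14% of clearance is unaffected.
CL_new/CL_old = 1.978 + 0.14 = 2.118.
To maintain the same steady-state level, dose must scale with clearance: new dose = 50 × 2.118 = 106 mg.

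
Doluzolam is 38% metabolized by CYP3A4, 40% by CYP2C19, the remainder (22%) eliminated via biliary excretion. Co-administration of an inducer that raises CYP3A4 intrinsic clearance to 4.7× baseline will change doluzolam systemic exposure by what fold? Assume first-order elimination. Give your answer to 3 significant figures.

0.416

CYP3A4: 0.38 × 4.7 = 1.786
CYP2C19: 0.4 (unchanged)
Other: 0.22 (unchanged)
New clearance relative to baseline: 1.786 + 0.4 + 0.22 = 2.406.
Systemic exposure ratio = CL_old/CL_new = 1 / 2.406 = 0.416.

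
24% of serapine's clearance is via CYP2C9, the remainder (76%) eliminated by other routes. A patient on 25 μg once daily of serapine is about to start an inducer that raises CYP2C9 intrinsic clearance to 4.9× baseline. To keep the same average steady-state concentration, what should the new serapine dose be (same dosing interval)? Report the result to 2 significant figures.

The CYP2C9 pathway (24% of clearance) rises to 4.9× activity: 0.24 × 4.9 = 1.176.
Non-CYP routes (76%) are unchanged.
New clearance relative to baseline: 1.176 + 0.76 = 1.936.
To maintain the same steady-state level, dose must scale with clearance: new dose = 25 × 1.936 = 48 μg.

48 μg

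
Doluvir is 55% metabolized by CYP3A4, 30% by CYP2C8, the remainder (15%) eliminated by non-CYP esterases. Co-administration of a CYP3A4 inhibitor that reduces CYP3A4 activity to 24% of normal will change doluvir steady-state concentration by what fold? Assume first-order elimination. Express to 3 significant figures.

1.72

CYP3A4: 0.55 × 0.24 = 0.132
CYP2C8: 0.3 (unchanged)
Other: 0.15 (unchanged)
CL_new/CL_old = 0.132 + 0.3 + 0.15 = 0.582.
Steady-state concentration is inversely proportional to clearance, so the fold-change is 1 / 0.582 = 1.72.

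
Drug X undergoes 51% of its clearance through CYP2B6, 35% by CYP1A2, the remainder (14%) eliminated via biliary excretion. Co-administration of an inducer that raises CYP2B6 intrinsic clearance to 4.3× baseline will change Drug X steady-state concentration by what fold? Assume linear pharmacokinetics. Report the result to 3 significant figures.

The CYP2B6 pathway (51% of clearance) is boosted to 4.3× activity: 0.51 × 4.3 = 2.193.
CYP1A2 (35%) and the residual 14% are unaffected.
Relative clearance = 2.193 + 0.35 + 0.14 = 2.683.
Steady-state concentration ratio = CL_old/CL_new = 1 / 2.683 = 0.373.

0.373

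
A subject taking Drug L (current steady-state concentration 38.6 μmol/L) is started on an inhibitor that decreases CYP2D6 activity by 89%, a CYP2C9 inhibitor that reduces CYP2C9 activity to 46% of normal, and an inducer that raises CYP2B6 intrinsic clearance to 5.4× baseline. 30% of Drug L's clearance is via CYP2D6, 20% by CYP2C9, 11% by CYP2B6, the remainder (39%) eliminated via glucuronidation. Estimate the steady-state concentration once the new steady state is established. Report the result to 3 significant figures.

34.8 μmol/L

CYP2D6: 0.3 × 0.11 = 0.033
CYP2C9: 0.2 × 0.46 = 0.092
CYP2B6: 0.11 × 5.4 = 0.594
Other: 0.39 (unchanged)
New clearance relative to baseline: 0.033 + 0.092 + 0.594 + 0.39 = 1.109.
Dividing the baseline by the relative clearance: 38.6 / 1.109 = 34.8 μmol/L.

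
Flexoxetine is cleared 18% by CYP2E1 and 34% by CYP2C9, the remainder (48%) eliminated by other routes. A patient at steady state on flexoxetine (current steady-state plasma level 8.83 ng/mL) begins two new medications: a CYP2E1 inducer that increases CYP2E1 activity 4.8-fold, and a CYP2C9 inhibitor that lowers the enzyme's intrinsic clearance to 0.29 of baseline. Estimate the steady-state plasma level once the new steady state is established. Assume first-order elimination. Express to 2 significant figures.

The CYP2E1 pathway (18% of clearance) is boosted to 4.8× activity: 0.18 × 4.8 = 0.864.
The CYP2C9 pathway (34% of clearance) falls to 0.29× activity: 0.34 × 0.29 = 0.0986.
Non-CYP routes (48%) are unchanged.
CL_new/CL_old = 0.864 + 0.0986 + 0.48 = 1.4426.
Dividing the baseline by the relative clearance: 8.83 / 1.4426 = 6.1 ng/mL.

6.1 ng/mL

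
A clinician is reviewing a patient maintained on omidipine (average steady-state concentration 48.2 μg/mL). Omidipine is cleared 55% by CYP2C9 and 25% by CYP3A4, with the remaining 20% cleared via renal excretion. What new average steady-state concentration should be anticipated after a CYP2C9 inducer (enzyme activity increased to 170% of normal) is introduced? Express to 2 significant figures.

The CYP2C9 pathway (55% of clearance) is boosted to 1.7× activity: 0.55 × 1.7 = 0.935.
CYP3A4 (25%) and the residual 20% are unaffected.
Relative clearance = 0.935 + 0.25 + 0.2 = 1.385.
New average steady-state concentration = baseline ÷ relative clearance = 48.2 / 1.385 = 35 μg/mL.

35 μg/mL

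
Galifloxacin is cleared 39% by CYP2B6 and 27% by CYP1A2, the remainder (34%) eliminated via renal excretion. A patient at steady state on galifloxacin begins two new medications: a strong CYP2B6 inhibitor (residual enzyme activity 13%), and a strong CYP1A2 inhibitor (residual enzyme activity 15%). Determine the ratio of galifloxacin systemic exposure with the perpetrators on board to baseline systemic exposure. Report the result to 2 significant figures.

2.3

The CYP2B6 pathway (39% of clearance) is reduced to 0.13× activity: 0.39 × 0.13 = 0.0507.
The CYP1A2 pathway (27% of clearance) drops to 0.15× activity: 0.27 × 0.15 = 0.0405.
Non-CYP routes (34%) are unchanged.
Relative clearance = 0.0507 + 0.0405 + 0.34 = 0.4312.
Because systemic exposure varies inversely with clearance, the combined effect is 1 / 0.4312 = 2.3.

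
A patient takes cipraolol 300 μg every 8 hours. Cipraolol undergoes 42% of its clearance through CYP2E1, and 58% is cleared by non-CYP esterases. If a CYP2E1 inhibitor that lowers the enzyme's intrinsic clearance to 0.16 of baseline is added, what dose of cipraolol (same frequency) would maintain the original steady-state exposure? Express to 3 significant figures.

194 μg

CYP2E1: 0.42 × 0.16 = 0.0672
Other: 0.58 (unchanged)
New clearance relative to baseline: 0.0672 + 0.58 = 0.6472.
Css,avg = (dose rate)/CL, so holding Css fixed requires dose ∝ CL: 300 × 0.6472 = 194 μg.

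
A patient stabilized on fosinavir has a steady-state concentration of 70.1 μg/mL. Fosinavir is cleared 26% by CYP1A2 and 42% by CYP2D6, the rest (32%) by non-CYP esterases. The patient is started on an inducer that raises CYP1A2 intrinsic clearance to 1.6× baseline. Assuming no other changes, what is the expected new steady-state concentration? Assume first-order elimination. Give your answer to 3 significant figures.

The CYP1A2 pathway (26% of clearance) is boosted to 1.6× activity: 0.26 × 1.6 = 0.416.
CYP2D6 (42%) and the residual 32% are unaffected.
CL_new/CL_old = 0.416 + 0.42 + 0.32 = 1.156.
Steady-state concentration ∝ 1/CL, so new value = 70.1 / 1.156 = 60.6 μg/mL.

60.6 μg/mL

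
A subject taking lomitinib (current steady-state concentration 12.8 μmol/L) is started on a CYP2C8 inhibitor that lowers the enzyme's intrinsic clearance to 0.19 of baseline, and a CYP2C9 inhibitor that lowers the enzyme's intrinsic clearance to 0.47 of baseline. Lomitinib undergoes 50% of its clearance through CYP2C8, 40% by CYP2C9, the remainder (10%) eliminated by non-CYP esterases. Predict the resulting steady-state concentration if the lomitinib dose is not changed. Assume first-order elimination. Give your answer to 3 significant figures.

The CYP2C8 pathway (50% of clearance) falls to 0.19× activity: 0.5 × 0.19 = 0.095.
The CYP2C9 pathway (40% of clearance) is reduced to 0.47× activity: 0.4 × 0.47 = 0.188.
Non-CYP routes (10%) are unchanged.
CL_new/CL_old = 0.095 + 0.188 + 0.1 = 0.383.
Dividing the baseline by the relative clearance: 12.8 / 0.383 = 33.4 μmol/L.

33.4 μmol/L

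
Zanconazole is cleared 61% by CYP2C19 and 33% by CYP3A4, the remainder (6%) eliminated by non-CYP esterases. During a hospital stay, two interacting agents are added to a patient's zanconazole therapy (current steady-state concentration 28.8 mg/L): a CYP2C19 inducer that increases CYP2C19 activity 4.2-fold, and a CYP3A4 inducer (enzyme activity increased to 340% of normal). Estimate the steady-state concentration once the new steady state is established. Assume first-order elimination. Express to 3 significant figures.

The CYP2C19 pathway (61% of clearance) increases to 4.2× activity: 0.61 × 4.2 = 2.562.
The CYP3A4 pathway (33% of clearance) is boosted to 3.4× activity: 0.33 × 3.4 = 1.122.
The remaining 6% of clearance is unaffected.
Relative clearance = 2.562 + 1.122 + 0.06 = 3.744.
New steady-state concentration = 28.8 / 3.744 = 7.69 mg/L (concentration scales inversely with clearance).

7.69 mg/L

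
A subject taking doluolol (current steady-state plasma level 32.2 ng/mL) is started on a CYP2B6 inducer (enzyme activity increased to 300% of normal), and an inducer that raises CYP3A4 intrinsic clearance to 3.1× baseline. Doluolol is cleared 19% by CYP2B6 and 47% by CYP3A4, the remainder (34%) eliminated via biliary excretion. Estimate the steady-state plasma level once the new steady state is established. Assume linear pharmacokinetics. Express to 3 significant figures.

13.6 ng/mL

The CYP2B6 pathway (19% of clearance) rises to 3× activity: 0.19 × 3 = 0.57.
The CYP3A4 pathway (47% of clearance) rises to 3.1× activity: 0.47 × 3.1 = 1.457.
Non-CYP routes (34%) are unchanged.
CL_new/CL_old = 0.57 + 1.457 + 0.34 = 2.367.
Dividing the baseline by the relative clearance: 32.2 / 2.367 = 13.6 ng/mL.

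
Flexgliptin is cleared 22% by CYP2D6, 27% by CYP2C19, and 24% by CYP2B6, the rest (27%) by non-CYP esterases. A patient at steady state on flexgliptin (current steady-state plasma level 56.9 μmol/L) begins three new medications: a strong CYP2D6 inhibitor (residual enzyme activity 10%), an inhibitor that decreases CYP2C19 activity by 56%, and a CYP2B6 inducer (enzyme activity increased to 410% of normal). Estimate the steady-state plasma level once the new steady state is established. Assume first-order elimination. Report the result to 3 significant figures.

40.8 μmol/L

The CYP2D6 pathway (22% of clearance) is reduced to 0.1× activity: 0.22 × 0.1 = 0.022.
The CYP2C19 pathway (27% of clearance) falls to 0.44× activity: 0.27 × 0.44 = 0.1188.
The CYP2B6 pathway (24% of clearance) rises to 4.1× activity: 0.24 × 4.1 = 0.984.
Non-CYP routes (27%) are unchanged.
CL_new/CL_old = 0.022 + 0.1188 + 0.984 + 0.27 = 1.3948.
Dividing the baseline by the relative clearance: 56.9 / 1.3948 = 40.8 μmol/L.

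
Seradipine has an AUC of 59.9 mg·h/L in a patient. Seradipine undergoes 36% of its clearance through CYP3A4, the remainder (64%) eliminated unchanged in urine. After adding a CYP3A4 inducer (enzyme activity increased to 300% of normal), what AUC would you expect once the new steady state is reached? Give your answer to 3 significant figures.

34.8 mg·h/L

The CYP3A4 pathway (36% of clearance) is boosted to 3× activity: 0.36 × 3 = 1.08.
The remaining 64% of clearance is unaffected.
Relative clearance = 1.08 + 0.64 = 1.72.
AUC ∝ 1/CL, so new value = 59.9 / 1.72 = 34.8 mg·h/L.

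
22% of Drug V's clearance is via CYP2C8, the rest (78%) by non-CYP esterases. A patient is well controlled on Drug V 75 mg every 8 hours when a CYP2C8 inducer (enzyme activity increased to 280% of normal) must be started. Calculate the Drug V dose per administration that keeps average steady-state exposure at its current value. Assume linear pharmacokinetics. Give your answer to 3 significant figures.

The CYP2C8 pathway (22% of clearance) rises to 2.8× activity: 0.22 × 2.8 = 0.616.
The remaining 78% of clearance is unaffected.
Relative clearance = 0.616 + 0.78 = 1.396.
To maintain the same steady-state level, dose must scale with clearance: new dose = 75 × 1.396 = 105 mg.

105 mg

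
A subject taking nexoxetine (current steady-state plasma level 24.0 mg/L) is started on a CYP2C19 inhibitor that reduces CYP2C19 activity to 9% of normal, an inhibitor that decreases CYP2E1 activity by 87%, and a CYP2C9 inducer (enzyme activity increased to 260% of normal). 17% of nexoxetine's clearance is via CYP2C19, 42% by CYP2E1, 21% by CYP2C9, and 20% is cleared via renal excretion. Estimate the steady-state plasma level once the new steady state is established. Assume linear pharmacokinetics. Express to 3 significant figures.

CYP2C19: 0.17 × 0.09 = 0.0153
CYP2E1: 0.42 × 0.13 = 0.0546
CYP2C9: 0.21 × 2.6 = 0.546
Other: 0.2 (unchanged)
CL_new/CL_old = 0.0153 + 0.0546 + 0.546 + 0.2 = 0.8159.
New steady-state plasma level = 24.0 / 0.8159 = 29.4 mg/L (concentration scales inversely with clearance).

29.4 mg/L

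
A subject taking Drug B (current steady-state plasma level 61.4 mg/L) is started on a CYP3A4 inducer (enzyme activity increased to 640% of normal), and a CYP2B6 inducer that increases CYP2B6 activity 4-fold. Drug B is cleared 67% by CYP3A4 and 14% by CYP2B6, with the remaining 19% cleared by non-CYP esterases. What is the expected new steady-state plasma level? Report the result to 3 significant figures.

12.2 mg/L

CYP3A4: 0.67 × 6.4 = 4.288
CYP2B6: 0.14 × 4 = 0.56
Other: 0.19 (unchanged)
Relative clearance = 4.288 + 0.56 + 0.19 = 5.038.
Steady-state plasma level ∝ 1/CL: new value = 61.4 / 5.038 = 12.2 mg/L.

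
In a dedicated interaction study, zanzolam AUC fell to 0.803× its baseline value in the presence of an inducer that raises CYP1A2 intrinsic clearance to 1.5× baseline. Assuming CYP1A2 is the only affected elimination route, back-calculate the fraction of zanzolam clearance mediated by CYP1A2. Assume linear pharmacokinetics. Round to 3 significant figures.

Let x = fm,CYP1A2. Because AUC ∝ 1/CL, relative clearance rose to 1/0.803 = 1.245.
Setting x·1.5 + (1 − x) = 1.245 and solving: x = (1.245 − 1)/(1.5 − 1) = 0.491.

0.491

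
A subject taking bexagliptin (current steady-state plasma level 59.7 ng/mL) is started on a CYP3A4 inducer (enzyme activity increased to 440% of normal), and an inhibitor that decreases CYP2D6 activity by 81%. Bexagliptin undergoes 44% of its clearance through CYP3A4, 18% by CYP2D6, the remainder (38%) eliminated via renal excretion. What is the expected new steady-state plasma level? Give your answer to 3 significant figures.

The CYP3A4 pathway (44% of clearance) rises to 4.4× activity: 0.44 × 4.4 = 1.936.
The CYP2D6 pathway (18% of clearance) drops to 0.19× activity: 0.18 × 0.19 = 0.0342.
Non-CYP routes (38%) are unchanged.
CL_new/CL_old = 1.936 + 0.0342 + 0.38 = 2.3502.
Steady-state plasma level ∝ 1/CL: new value = 59.7 / 2.3502 = 25.4 ng/mL.

25.4 ng/mL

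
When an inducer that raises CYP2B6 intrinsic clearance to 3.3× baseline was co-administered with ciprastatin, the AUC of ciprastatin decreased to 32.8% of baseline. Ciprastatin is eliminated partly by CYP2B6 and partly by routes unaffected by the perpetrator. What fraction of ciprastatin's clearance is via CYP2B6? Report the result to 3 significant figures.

CL'/CL = 1 / 0.328 = 3.049
3.3·fm + (1 − fm) = 3.049
fm = (3.049 − 1) / (3.3 − 1) = 0.891

0.891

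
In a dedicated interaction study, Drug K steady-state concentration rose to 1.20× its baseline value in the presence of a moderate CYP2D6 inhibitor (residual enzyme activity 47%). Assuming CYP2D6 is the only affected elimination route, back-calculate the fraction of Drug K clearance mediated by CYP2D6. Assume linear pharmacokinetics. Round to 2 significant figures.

0.31

Let fm be the CYP2D6 fraction. New clearance relative to baseline = fm × 0.47 + (1 − fm).
Steady-state concentration ratio = 1 / (new CL fraction), so new CL fraction = 1 / 1.20 = 0.8333.
fm × 0.47 + 1 − fm = 0.8333  ⇒  fm × (0.47 − 1) = −0.1667  ⇒  fm = 0.31.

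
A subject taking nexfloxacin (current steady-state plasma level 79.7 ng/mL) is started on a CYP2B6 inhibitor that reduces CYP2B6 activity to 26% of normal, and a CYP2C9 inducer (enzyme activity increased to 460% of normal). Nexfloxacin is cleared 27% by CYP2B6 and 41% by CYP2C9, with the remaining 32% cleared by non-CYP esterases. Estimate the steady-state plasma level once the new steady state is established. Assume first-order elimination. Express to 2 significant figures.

The CYP2B6 pathway (27% of clearance) falls to 0.26× activity: 0.27 × 0.26 = 0.0702.
The CYP2C9 pathway (41% of clearance) rises to 4.6× activity: 0.41 × 4.6 = 1.886.
The remaining 32% of clearance is unaffected.
Relative clearance = 0.0702 + 1.886 + 0.32 = 2.2762.
New steady-state plasma level = 79.7 / 2.2762 = 35 ng/mL (concentration scales inversely with clearance).

35 ng/mL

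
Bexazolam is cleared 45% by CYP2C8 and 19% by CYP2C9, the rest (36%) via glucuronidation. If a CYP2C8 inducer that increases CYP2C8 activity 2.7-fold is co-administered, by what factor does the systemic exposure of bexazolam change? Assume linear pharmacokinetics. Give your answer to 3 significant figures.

0.567

CYP2C8: 0.45 × 2.7 = 1.215
CYP2C9: 0.19 (unchanged)
Other: 0.36 (unchanged)
CL_new/CL_old = 1.215 + 0.19 + 0.36 = 1.765.
Since systemic exposure ∝ 1/CL, the ratio is 1 / 1.765 = 0.567.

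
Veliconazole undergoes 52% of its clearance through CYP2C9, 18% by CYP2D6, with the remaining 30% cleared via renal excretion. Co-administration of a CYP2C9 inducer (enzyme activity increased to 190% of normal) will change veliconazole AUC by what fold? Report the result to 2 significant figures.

The CYP2C9 pathway (52% of clearance) is boosted to 1.9× activity: 0.52 × 1.9 = 0.988.
CYP2D6 (18%) and the residual 30% are unaffected.
CL_new/CL_old = 0.988 + 0.18 + 0.3 = 1.468.
AUC ratio = CL_old/CL_new = 1 / 1.468 = 0.68.

0.68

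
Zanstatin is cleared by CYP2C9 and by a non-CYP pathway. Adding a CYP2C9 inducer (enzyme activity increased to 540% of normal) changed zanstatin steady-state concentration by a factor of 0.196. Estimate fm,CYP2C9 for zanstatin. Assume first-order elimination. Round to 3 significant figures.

0.932

Let fm be the CYP2C9 fraction. New clearance relative to baseline = fm × 5.4 + (1 − fm).
Steady-state concentration ratio = 1 / (new CL fraction), so new CL fraction = 1 / 0.196 = 5.102.
fm × 5.4 + 1 − fm = 5.102  ⇒  fm × (5.4 − 1) = 4.102  ⇒  fm = 0.932.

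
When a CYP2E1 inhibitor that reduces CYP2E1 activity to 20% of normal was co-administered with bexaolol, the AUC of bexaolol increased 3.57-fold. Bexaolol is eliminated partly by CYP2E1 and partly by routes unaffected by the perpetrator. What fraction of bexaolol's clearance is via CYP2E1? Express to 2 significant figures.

0.90

Let x = fm,CYP2E1. Because AUC ∝ 1/CL, relative clearance fell to 1/3.57 = 0.2801.
Setting x·0.2 + (1 − x) = 0.2801 and solving: x = (0.2801 − 1)/(0.2 − 1) = 0.90.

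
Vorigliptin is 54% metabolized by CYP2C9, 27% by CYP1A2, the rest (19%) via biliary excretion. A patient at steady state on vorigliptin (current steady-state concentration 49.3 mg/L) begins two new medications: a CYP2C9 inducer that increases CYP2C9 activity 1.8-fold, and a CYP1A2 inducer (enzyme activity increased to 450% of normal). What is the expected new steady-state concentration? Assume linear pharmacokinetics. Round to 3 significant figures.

20.7 mg/L

The CYP2C9 pathway (54% of clearance) is boosted to 1.8× activity: 0.54 × 1.8 = 0.972.
The CYP1A2 pathway (27% of clearance) increases to 4.5× activity: 0.27 × 4.5 = 1.215.
The remaining 19% of clearance is unaffected.
Relative clearance = 0.972 + 1.215 + 0.19 = 2.377.
Steady-state concentration ∝ 1/CL: new value = 49.3 / 2.377 = 20.7 mg/L.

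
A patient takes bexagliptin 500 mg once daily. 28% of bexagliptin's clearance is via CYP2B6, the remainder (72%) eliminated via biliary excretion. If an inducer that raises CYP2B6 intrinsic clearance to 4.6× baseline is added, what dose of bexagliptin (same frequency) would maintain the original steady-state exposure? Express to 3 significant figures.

1.00 × 10³ mg

CYP2B6: 0.28 × 4.6 = 1.288
Other: 0.72 (unchanged)
CL_new/CL_old = 1.288 + 0.72 = 2.008.
Css,avg = (dose rate)/CL, so holding Css fixed requires dose ∝ CL: 500 × 2.008 = 1.00 × 10³ mg.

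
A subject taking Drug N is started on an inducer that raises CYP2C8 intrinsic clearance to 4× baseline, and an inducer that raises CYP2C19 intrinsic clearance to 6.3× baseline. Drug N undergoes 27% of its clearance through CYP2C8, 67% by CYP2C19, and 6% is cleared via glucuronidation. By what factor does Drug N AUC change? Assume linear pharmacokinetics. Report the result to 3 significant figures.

The CYP2C8 pathway (27% of clearance) rises to 4× activity: 0.27 × 4 = 1.08.
The CYP2C19 pathway (67% of clearance) is boosted to 6.3× activity: 0.67 × 6.3 = 4.221.
The remaining 6% of clearance is unaffected.
Relative clearance = 1.08 + 4.221 + 0.06 = 5.361.
AUC ∝ 1/CL: fold-change = 1 / 5.361 = 0.187.

0.187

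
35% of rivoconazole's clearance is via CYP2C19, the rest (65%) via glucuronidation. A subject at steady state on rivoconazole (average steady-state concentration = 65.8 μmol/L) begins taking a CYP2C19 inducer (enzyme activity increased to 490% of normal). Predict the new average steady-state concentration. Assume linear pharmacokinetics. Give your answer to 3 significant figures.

27.8 μmol/L

CYP2C19: 0.35 × 4.9 = 1.715
Other: 0.65 (unchanged)
New clearance relative to baseline: 1.715 + 0.65 = 2.365.
Average steady-state concentration ∝ 1/CL, so new value = 65.8 / 2.365 = 27.8 μmol/L.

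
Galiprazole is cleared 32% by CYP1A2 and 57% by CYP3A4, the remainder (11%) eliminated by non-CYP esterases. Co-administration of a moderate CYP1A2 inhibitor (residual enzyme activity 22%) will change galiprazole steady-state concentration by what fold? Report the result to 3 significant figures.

The CYP1A2 pathway (32% of clearance) is reduced to 0.22× activity: 0.32 × 0.22 = 0.0704.
CYP3A4 (57%) and the residual 11% are unaffected.
New clearance relative to baseline: 0.0704 + 0.57 + 0.11 = 0.7504.
Steady-state concentration ratio = CL_old/CL_new = 1 / 0.7504 = 1.33.

1.33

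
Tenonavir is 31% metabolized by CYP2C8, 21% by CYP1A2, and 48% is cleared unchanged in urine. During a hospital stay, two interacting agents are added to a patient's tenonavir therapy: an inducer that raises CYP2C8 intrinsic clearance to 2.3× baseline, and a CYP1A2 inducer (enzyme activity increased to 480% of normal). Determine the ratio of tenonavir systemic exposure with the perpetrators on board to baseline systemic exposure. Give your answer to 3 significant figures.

0.454

The CYP2C8 pathway (31% of clearance) increases to 2.3× activity: 0.31 × 2.3 = 0.713.
The CYP1A2 pathway (21% of clearance) increases to 4.8× activity: 0.21 × 4.8 = 1.008.
The remaining 48% of clearance is unaffected.
New clearance relative to baseline: 0.713 + 1.008 + 0.48 = 2.201.
Net systemic exposure ratio = 1 / 2.201 = 0.454.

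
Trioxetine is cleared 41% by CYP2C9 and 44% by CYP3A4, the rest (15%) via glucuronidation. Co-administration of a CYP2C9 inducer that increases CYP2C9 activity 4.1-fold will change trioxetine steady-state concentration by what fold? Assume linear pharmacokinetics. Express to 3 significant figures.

0.440

CYP2C9: 0.41 × 4.1 = 1.681
CYP3A4: 0.44 (unchanged)
Other: 0.15 (unchanged)
Relative clearance = 1.681 + 0.44 + 0.15 = 2.271.
Steady-state concentration is inversely proportional to clearance, so the fold-change is 1 / 2.271 = 0.440.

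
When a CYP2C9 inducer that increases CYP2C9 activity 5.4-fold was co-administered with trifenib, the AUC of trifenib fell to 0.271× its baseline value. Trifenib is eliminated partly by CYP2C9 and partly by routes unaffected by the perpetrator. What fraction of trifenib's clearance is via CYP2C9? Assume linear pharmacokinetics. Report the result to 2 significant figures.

CL'/CL = 1 / 0.271 = 3.69
5.4·fm + (1 − fm) = 3.69
fm = (3.69 − 1) / (5.4 − 1) = 0.61

0.61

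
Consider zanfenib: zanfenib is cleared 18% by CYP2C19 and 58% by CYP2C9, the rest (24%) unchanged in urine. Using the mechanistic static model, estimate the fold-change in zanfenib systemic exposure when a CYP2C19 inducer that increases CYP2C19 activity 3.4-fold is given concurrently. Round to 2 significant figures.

CYP2C19: 0.18 × 3.4 = 0.612
CYP2C9: 0.58 (unchanged)
Other: 0.24 (unchanged)
CL_new/CL_old = 0.612 + 0.58 + 0.24 = 1.432.
Systemic exposure ratio = CL_old/CL_new = 1 / 1.432 = 0.70.

0.70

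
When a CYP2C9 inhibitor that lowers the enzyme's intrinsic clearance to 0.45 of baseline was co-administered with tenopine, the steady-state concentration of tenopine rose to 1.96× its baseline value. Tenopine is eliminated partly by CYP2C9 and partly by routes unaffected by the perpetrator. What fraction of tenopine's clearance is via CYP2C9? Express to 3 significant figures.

0.891

CL'/CL = 1 / 1.96 = 0.5102
0.45·fm + (1 − fm) = 0.5102
fm = (0.5102 − 1) / (0.45 − 1) = 0.891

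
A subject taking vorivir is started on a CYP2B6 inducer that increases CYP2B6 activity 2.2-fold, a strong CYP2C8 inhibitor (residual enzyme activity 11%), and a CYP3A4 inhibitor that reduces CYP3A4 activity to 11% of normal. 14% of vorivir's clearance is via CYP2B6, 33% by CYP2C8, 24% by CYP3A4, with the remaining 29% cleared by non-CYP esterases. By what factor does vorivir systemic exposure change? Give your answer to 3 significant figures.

1.51

CYP2B6: 0.14 × 2.2 = 0.308
CYP2C8: 0.33 × 0.11 = 0.0363
CYP3A4: 0.24 × 0.11 = 0.0264
Other: 0.29 (unchanged)
New clearance relative to baseline: 0.308 + 0.0363 + 0.0264 + 0.29 = 0.6607.
Because systemic exposure varies inversely with clearance, the combined effect is 1 / 0.6607 = 1.51.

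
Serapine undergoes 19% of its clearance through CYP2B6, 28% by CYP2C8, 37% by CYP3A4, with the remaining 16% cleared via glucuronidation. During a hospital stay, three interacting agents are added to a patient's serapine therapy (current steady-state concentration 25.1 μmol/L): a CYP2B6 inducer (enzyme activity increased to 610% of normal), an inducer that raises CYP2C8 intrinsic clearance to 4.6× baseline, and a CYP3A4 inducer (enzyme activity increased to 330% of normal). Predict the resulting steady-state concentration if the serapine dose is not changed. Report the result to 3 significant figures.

6.56 μmol/L

The CYP2B6 pathway (19% of clearance) increases to 6.1× activity: 0.19 × 6.1 = 1.159.
The CYP2C8 pathway (28% of clearance) is boosted to 4.6× activity: 0.28 × 4.6 = 1.288.
The CYP3A4 pathway (37% of clearance) is boosted to 3.3× activity: 0.37 × 3.3 = 1.221.
Non-CYP routes (16%) are unchanged.
Relative clearance = 1.159 + 1.288 + 1.221 + 0.16 = 3.828.
Steady-state concentration ∝ 1/CL: new value = 25.1 / 3.828 = 6.56 μmol/L.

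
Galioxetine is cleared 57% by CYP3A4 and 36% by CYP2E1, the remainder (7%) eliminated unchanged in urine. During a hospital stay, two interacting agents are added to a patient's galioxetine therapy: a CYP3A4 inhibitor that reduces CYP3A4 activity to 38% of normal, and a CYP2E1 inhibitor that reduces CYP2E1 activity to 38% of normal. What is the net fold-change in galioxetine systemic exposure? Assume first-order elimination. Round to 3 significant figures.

2.36

CYP3A4: 0.57 × 0.38 = 0.2166
CYP2E1: 0.36 × 0.38 = 0.1368
Other: 0.07 (unchanged)
Relative clearance = 0.2166 + 0.1368 + 0.07 = 0.4234.
Net systemic exposure ratio = 1 / 0.4234 = 2.36.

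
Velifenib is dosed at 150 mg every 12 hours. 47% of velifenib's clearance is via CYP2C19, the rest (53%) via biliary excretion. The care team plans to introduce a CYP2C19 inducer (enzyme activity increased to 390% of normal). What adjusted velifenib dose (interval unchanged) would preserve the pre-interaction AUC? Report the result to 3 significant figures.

354 mg

CYP2C19: 0.47 × 3.9 = 1.833
Other: 0.53 (unchanged)
Relative clearance = 1.833 + 0.53 = 2.363.
Exposure is unchanged when dose changes in proportion to clearance. New dose = 150 mg × 2.363 = 354 mg.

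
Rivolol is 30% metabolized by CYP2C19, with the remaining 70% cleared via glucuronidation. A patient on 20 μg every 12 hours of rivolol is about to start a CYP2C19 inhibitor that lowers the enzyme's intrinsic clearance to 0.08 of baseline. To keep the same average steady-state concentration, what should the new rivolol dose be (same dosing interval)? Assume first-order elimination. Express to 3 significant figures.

14.5 μg

The CYP2C19 pathway (30% of clearance) falls to 0.08× activity: 0.3 × 0.08 = 0.024.
The remaining 70% of clearance is unaffected.
New clearance relative to baseline: 0.024 + 0.7 = 0.724.
To maintain the same steady-state level, dose must scale with clearance: new dose = 20 × 0.724 = 14.5 μg.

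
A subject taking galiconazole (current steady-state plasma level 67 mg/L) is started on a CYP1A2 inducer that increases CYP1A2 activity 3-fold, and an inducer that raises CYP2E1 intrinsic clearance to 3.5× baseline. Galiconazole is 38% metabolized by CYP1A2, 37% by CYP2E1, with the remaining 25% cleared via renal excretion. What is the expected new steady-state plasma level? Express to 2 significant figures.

25 mg/L

The CYP1A2 pathway (38% of clearance) is boosted to 3× activity: 0.38 × 3 = 1.14.
The CYP2E1 pathway (37% of clearance) rises to 3.5× activity: 0.37 × 3.5 = 1.295.
The remaining 25% of clearance is unaffected.
New clearance relative to baseline: 1.14 + 1.295 + 0.25 = 2.685.
Steady-state plasma level ∝ 1/CL: new value = 67 / 2.685 = 25 mg/L.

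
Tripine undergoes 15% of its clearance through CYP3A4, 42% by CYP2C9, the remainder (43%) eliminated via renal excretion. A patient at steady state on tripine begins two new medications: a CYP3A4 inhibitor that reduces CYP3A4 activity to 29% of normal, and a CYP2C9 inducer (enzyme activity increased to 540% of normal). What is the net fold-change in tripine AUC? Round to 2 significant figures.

0.36

CYP3A4: 0.15 × 0.29 = 0.0435
CYP2C9: 0.42 × 5.4 = 2.268
Other: 0.43 (unchanged)
Relative clearance = 0.0435 + 2.268 + 0.43 = 2.7415.
AUC ∝ 1/CL: fold-change = 1 / 2.7415 = 0.36.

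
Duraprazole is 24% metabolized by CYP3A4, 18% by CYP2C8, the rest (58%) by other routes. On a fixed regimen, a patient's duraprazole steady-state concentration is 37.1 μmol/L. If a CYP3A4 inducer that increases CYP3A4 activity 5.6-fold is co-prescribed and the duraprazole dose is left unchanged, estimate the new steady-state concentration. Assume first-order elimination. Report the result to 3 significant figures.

17.6 μmol/L

The CYP3A4 pathway (24% of clearance) increases to 5.6× activity: 0.24 × 5.6 = 1.344.
CYP2C8 (18%) and the residual 58% are unaffected.
CL_new/CL_old = 1.344 + 0.18 + 0.58 = 2.104.
With dosing unchanged, steady-state concentration scales as 1/CL: 37.1 / 2.104 = 17.6 μmol/L.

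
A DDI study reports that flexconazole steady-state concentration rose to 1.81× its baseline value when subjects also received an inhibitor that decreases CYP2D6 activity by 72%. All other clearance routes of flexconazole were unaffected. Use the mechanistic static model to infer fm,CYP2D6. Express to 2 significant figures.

0.62

CL'/CL = 1 / 1.81 = 0.5525
0.28·fm + (1 − fm) = 0.5525
fm = (0.5525 − 1) / (0.28 − 1) = 0.62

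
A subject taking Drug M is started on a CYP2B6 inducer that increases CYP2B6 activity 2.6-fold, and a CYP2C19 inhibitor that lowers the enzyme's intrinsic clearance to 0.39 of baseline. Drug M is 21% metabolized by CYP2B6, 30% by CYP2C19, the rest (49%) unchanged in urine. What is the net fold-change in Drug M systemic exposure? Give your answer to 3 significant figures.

0.867

CYP2B6: 0.21 × 2.6 = 0.546
CYP2C19: 0.3 × 0.39 = 0.117
Other: 0.49 (unchanged)
Relative clearance = 0.546 + 0.117 + 0.49 = 1.153.
Systemic exposure ∝ 1/CL: fold-change = 1 / 1.153 = 0.867.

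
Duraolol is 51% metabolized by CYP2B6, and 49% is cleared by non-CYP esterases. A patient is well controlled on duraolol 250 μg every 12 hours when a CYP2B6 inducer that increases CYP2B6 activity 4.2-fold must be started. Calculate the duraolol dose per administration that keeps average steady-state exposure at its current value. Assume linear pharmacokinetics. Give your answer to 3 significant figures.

658 μg

The CYP2B6 pathway (51% of clearance) increases to 4.2× activity: 0.51 × 4.2 = 2.142.
The remaining 49% of clearance is unaffected.
Relative clearance = 2.142 + 0.49 = 2.632.
To maintain the same steady-state level, dose must scale with clearance: new dose = 250 × 2.632 = 658 μg.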